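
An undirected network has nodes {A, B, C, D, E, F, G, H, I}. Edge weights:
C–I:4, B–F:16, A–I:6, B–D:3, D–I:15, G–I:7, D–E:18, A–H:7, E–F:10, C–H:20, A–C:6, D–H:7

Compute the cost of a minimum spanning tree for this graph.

60

Kruskal: consider edges lightest-first.
B–D (3): add — endpoints in different components.
C–I (4): add — endpoints in different components.
A–C (6): add — endpoints in different components.
A–I (6): skip — A and I already connected.
A–H (7): add — endpoints in different components.
D–H (7): add — endpoints in different components.
G–I (7): add — endpoints in different components.
E–F (10): add — endpoints in different components.
D–I (15): skip — D and I already connected.
B–F (16): add — endpoints in different components.
MST edges: B–D, C–I, A–C, A–H, D–H, G–I, E–F, B–F; total weight 3+4+6+7+7+7+10+16 = 60.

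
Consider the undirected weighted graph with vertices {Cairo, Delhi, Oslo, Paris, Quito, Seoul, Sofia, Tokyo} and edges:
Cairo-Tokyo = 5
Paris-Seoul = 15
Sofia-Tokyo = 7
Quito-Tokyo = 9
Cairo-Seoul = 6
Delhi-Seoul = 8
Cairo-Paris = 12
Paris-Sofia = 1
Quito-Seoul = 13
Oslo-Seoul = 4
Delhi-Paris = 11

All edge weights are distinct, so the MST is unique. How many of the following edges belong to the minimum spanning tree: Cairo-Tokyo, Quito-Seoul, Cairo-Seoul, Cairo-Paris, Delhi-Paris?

Kruskal's algorithm — process edges by increasing weight (ties by edge label):
Paris-Sofia (1): add — endpoints in different components.
Oslo-Seoul (4): add — endpoints in different components.
Cairo-Tokyo (5): add — endpoints in different components.
Cairo-Seoul (6): add — endpoints in different components.
Sofia-Tokyo (7): add — endpoints in different components.
Delhi-Seoul (8): add — endpoints in different components.
Quito-Tokyo (9): add — endpoints in different components.
MST edge set: {Paris-Sofia, Oslo-Seoul, Cairo-Tokyo, Cairo-Seoul, Sofia-Tokyo, Delhi-Seoul, Quito-Tokyo}.
Of the listed edges, {Cairo-Tokyo, Cairo-Seoul} are in the MST → 2.

2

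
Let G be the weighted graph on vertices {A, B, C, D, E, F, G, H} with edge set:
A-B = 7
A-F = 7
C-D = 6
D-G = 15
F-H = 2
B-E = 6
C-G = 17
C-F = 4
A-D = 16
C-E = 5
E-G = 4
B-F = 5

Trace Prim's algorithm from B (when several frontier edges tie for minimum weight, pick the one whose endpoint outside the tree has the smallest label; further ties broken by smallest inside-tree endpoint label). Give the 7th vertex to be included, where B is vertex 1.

Prim, starting at B.
Step 1: cheapest edge leaving the tree is B-F (5); add F.
Step 2: cheapest edge leaving the tree is F-H (2); add H.
Step 3: cheapest edge leaving the tree is C-F (4); add C.
Step 4: cheapest edge leaving the tree is C-E (5); add E.
Step 5: cheapest edge leaving the tree is E-G (4); add G.
Step 6: cheapest edge leaving the tree is C-D (6); add D.
Step 7: cheapest edge leaving the tree is A-B (7); add A.
Vertex order: B, F, H, C, E, G, D, A. The 7th vertex is D.

D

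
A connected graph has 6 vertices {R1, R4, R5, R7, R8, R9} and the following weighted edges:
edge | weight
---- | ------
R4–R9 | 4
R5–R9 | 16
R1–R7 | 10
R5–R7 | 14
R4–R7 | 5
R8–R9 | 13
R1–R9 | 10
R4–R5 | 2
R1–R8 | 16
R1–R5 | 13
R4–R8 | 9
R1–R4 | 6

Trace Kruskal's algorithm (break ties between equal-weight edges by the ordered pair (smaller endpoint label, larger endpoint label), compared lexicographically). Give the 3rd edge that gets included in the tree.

Kruskal: consider edges lightest-first.
R4–R5 (2): add — endpoints in different components.
R4–R9 (4): add — endpoints in different components.
R4–R7 (5): add — endpoints in different components.
R1–R4 (6): add — endpoints in different components.
R4–R8 (9): add — endpoints in different components.
The 3rd edge added is R4–R7.

R4-R7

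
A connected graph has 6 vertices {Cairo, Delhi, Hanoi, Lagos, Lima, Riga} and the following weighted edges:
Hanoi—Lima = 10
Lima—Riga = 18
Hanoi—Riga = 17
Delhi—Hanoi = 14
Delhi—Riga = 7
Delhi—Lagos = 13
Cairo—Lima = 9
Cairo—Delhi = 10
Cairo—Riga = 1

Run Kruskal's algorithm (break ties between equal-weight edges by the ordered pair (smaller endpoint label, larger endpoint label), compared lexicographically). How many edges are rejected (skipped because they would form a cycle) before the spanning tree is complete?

1

Sort edges by weight, then run Kruskal:
Cairo—Riga (1): add. Components now {Delhi} {Lagos} {Cairo,Riga} {Hanoi} {Lima}
Delhi—Riga (7): add. Components now {Cairo,Delhi,Riga} {Lagos} {Hanoi} {Lima}
Cairo—Lima (9): add. Components now {Cairo,Delhi,Lima,Riga} {Lagos} {Hanoi}
Cairo—Delhi (10): skip — Delhi and Cairo already connected.
Hanoi—Lima (10): add. Components now {Cairo,Delhi,Hanoi,Lima,Riga} {Lagos}
Delhi—Lagos (13): add. Components now {Cairo,Delhi,Hanoi,Lagos,Lima,Riga}
Edges rejected before the tree was complete: 1.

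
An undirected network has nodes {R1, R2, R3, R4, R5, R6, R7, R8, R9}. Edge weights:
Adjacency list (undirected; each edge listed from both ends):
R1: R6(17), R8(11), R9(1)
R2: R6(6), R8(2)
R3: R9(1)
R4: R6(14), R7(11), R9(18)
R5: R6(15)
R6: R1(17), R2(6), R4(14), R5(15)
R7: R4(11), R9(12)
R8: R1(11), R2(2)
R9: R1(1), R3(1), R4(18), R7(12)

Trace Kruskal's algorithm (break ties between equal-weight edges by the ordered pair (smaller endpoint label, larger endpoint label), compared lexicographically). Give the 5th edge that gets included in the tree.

Kruskal: consider edges lightest-first.
R1–R9 (1): add — endpoints in different components.
R3–R9 (1): add — endpoints in different components.
R2–R8 (2): add — endpoints in different components.
R2–R6 (6): add — endpoints in different components.
R1–R8 (11): add — endpoints in different components.
R4–R7 (11): add — endpoints in different components.
R7–R9 (12): add — endpoints in different components.
R4–R6 (14): skip — R4 and R6 already connected.
R5–R6 (15): add — endpoints in different components.
The 5th edge added is R1–R8.

R1-R8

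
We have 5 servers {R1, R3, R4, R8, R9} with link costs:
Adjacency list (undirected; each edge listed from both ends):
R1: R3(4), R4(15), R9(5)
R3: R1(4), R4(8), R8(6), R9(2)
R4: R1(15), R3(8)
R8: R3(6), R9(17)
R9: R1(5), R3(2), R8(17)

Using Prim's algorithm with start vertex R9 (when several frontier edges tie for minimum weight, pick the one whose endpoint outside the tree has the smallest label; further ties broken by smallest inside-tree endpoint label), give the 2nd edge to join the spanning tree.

Prim's algorithm from R9:
Step 1: frontier [R3-R9 2, R1-R9 5, R8-R9 17] → take R3-R9 (2); add R3.
Step 2: frontier [R1-R3 4, R3-R8 6, R3-R4 8, R1-R9 5, R8-R9 17] → take R1-R3 (4); add R1.
Step 3: frontier [R1-R4 15, R3-R8 6, R3-R4 8, R8-R9 17] → take R3-R8 (6); add R8.
Step 4: frontier [R1-R4 15, R3-R4 8] → take R3-R4 (8); add R4.
The 2nd edge added is R1-R3.

R1-R3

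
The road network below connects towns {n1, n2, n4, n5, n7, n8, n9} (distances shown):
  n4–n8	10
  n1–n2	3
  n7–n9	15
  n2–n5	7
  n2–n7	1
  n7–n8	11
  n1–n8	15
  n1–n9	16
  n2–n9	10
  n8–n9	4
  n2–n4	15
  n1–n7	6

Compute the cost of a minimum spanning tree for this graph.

35

Kruskal's algorithm — process edges by increasing weight (ties by edge label):
n2–n7 (1): add — endpoints in different components.
n1–n2 (3): add — endpoints in different components.
n8–n9 (4): add — endpoints in different components.
n1–n7 (6): skip — n7 and n1 already connected.
n2–n5 (7): add — endpoints in different components.
n2–n9 (10): add — endpoints in different components.
n4–n8 (10): add — endpoints in different components.
MST edges: n2–n7, n1–n2, n8–n9, n2–n5, n2–n9, n4–n8; total weight 1+3+4+7+10+10 = 35.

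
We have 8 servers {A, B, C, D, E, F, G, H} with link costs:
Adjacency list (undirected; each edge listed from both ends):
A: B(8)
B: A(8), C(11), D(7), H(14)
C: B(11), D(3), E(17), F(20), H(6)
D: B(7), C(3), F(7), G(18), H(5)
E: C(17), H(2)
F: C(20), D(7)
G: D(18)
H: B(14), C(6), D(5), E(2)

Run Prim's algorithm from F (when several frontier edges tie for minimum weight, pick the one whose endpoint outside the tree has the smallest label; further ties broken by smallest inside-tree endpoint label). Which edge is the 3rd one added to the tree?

D-H

Prim's algorithm from F:
Step 1: cheapest edge leaving the tree is D F (7); add D.
Step 2: cheapest edge leaving the tree is C D (3); add C.
Step 3: cheapest edge leaving the tree is D H (5); add H.
Step 4: cheapest edge leaving the tree is E H (2); add E.
Step 5: cheapest edge leaving the tree is B D (7); add B.
Step 6: cheapest edge leaving the tree is A B (8); add A.
Step 7: cheapest edge leaving the tree is D G (18); add G.
The 3rd edge added is D H.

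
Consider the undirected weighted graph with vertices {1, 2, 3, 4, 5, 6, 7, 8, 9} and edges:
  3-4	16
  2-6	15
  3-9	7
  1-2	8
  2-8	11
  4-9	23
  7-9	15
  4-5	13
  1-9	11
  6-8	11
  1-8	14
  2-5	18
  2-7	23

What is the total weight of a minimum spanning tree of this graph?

92

Prim's algorithm from 8:
Step 1: frontier [2-8 11, 6-8 11, 1-8 14] → take 2-8 (11); add 2.
Step 2: frontier [1-2 8, 2-6 15, 2-5 18, 2-7 23, 6-8 11, 1-8 14] → take 1-2 (8); add 1.
Step 3: frontier [1-9 11, 2-6 15, 2-5 18, 2-7 23, 6-8 11] → take 6-8 (11); add 6.
Step 4: frontier [1-9 11, 2-5 18, 2-7 23] → take 1-9 (11); add 9.
Step 5: frontier [2-5 18, 2-7 23, 3-9 7, 7-9 15, 4-9 23] → take 3-9 (7); add 3.
Step 6: frontier [2-5 18, 2-7 23, 3-4 16, 7-9 15, 4-9 23] → take 7-9 (15); add 7.
Step 7: frontier [2-5 18, 3-4 16, 4-9 23] → take 3-4 (16); add 4.
Step 8: frontier [2-5 18, 4-5 13] → take 4-5 (13); add 5.
MST edges: 2-8, 1-2, 6-8, 1-9, 3-9, 7-9, 3-4, 4-5; total weight 11+8+11+11+7+15+16+13 = 92.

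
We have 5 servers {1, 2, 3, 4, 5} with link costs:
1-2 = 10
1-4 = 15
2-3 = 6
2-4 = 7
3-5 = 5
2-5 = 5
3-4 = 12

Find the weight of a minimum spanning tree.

Kruskal: consider edges lightest-first.
2-5 (5): add. Components now {1} {2,5} {3} {4}
3-5 (5): add. Components now {1} {2,3,5} {4}
2-3 (6): skip — 2 and 3 already connected.
2-4 (7): add. Components now {1} {2,3,4,5}
1-2 (10): add. Components now {1,2,3,4,5}
MST edges: 2-5, 3-5, 2-4, 1-2; total weight 5+5+7+10 = 27.

27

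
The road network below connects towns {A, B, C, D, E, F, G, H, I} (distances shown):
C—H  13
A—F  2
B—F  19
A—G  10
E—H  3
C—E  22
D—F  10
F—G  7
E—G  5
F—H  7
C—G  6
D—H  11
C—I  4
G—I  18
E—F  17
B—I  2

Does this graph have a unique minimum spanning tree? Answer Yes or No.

No

Kruskal: consider edges lightest-first.
A—F (2): add — endpoints in different components.
B—I (2): add — endpoints in different components.
E—H (3): add — endpoints in different components.
C—I (4): add — endpoints in different components.
E—G (5): add — endpoints in different components.
C—G (6): add — endpoints in different components.
F—G (7): add — endpoints in different components.
F—H (7): skip — F and H already connected.
A—G (10): skip — A and G already connected.
D—F (10): add — endpoints in different components.
Non-tree edge F—H has weight 7, equal to the heaviest edge on its tree cycle — swapping gives another MST of the same weight. Not unique.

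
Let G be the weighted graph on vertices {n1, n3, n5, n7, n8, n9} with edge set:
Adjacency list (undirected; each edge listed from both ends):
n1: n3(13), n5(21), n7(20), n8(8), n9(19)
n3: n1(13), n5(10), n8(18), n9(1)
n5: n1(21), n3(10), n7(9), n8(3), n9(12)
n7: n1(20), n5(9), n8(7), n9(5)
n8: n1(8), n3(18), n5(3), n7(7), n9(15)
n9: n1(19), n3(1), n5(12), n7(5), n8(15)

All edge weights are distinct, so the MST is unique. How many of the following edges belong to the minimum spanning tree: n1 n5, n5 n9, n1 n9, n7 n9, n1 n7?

Kruskal: consider edges lightest-first.
n3 n9 (1): add — endpoints in different components.
n5 n8 (3): add — endpoints in different components.
n7 n9 (5): add — endpoints in different components.
n7 n8 (7): add — endpoints in different components.
n1 n8 (8): add — endpoints in different components.
MST edge set: {n3 n9, n5 n8, n7 n9, n7 n8, n1 n8}.
Of the listed edges, {n7 n9} are in the MST → 1.

1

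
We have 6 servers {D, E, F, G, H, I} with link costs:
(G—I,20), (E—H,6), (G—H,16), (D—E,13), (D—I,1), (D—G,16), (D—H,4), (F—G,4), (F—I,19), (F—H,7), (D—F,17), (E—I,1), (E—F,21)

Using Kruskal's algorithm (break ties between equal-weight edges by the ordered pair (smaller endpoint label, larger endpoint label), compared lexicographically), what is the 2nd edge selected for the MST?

E-I

Kruskal's algorithm — process edges by increasing weight (ties by edge label):
D—I (1): add — endpoints in different components.
E—I (1): add — endpoints in different components.
D—H (4): add — endpoints in different components.
F—G (4): add — endpoints in different components.
E—H (6): skip — E and H already connected.
F—H (7): add — endpoints in different components.
The 2nd edge added is E—I.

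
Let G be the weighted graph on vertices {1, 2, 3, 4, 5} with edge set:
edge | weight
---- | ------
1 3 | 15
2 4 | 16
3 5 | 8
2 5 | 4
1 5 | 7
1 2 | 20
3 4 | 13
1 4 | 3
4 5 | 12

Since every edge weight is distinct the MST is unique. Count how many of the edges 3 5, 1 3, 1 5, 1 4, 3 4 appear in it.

3

Sort edges by weight, then run Kruskal:
1 4 (3): add. Components now {1,4} {2} {3} {5}
2 5 (4): add. Components now {1,4} {2,5} {3}
1 5 (7): add. Components now {1,2,4,5} {3}
3 5 (8): add. Components now {1,2,3,4,5}
MST edge set: {1 4, 2 5, 1 5, 3 5}.
Of the listed edges, {3 5, 1 5, 1 4} are in the MST → 3.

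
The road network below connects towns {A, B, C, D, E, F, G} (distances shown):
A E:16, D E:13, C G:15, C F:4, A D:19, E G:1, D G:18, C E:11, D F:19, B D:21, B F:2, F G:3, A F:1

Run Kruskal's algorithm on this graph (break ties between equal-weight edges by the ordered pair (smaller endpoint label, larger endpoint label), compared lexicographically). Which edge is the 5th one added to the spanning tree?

Kruskal: consider edges lightest-first.
A F (1): add. Components now {A,F} {B} {C} {D} {E} {G}
E G (1): add. Components now {A,F} {B} {C} {D} {E,G}
B F (2): add. Components now {A,B,F} {C} {D} {E,G}
F G (3): add. Components now {A,B,E,F,G} {C} {D}
C F (4): add. Components now {A,B,C,E,F,G} {D}
C E (11): skip — C and E already connected.
D E (13): add. Components now {A,B,C,D,E,F,G}
The 5th edge added is C F.

C-F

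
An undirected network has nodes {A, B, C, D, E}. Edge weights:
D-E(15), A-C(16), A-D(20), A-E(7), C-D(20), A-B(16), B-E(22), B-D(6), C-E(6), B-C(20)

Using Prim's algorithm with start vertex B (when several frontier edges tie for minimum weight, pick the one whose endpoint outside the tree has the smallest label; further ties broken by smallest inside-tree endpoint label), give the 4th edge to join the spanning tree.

Grow the tree from B using Prim:
Step 1: frontier [B-D 6, A-B 16, B-C 20, B-E 22] → take B-D (6); add D.
Step 2: frontier [A-B 16, B-C 20, B-E 22, D-E 15, A-D 20, C-D 20] → take D-E (15); add E.
Step 3: frontier [A-B 16, B-C 20, A-D 20, C-D 20, C-E 6, A-E 7] → take C-E (6); add C.
Step 4: frontier [A-B 16, A-C 16, A-D 20, A-E 7] → take A-E (7); add A.
The 4th edge added is A-E.

A-E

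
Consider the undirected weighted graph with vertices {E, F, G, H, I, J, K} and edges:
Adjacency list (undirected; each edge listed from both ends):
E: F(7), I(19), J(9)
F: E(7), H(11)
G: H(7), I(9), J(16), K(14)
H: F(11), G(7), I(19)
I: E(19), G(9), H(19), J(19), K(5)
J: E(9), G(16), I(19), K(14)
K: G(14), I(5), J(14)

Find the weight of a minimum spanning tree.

Grow the tree from F using Prim:
Step 1: frontier [E-F 7, F-H 11] → take E-F (7); add E.
Step 2: frontier [E-J 9, E-I 19, F-H 11] → take E-J (9); add J.
Step 3: frontier [E-I 19, F-H 11, J-K 14, G-J 16, I-J 19] → take F-H (11); add H.
Step 4: frontier [E-I 19, G-H 7, H-I 19, J-K 14, G-J 16, I-J 19] → take G-H (7); add G.
Step 5: frontier [E-I 19, G-I 9, G-K 14, H-I 19, J-K 14, I-J 19] → take G-I (9); add I.
Step 6: frontier [G-K 14, I-K 5, J-K 14] → take I-K (5); add K.
MST edges: E-F, E-J, F-H, G-H, G-I, I-K; total weight 7+9+11+7+9+5 = 48.

48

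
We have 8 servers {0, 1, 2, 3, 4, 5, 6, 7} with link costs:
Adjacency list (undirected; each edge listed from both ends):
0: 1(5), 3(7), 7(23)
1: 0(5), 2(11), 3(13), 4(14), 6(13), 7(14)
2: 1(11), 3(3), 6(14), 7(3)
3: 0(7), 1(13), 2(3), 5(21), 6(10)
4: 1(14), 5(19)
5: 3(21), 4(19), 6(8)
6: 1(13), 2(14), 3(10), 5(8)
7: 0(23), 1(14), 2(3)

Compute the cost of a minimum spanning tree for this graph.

50

Kruskal: consider edges lightest-first.
2 3 (3): add — endpoints in different components.
2 7 (3): add — endpoints in different components.
0 1 (5): add — endpoints in different components.
0 3 (7): add — endpoints in different components.
5 6 (8): add — endpoints in different components.
3 6 (10): add — endpoints in different components.
1 2 (11): skip — 1 and 2 already connected.
1 3 (13): skip — 1 and 3 already connected.
1 6 (13): skip — 1 and 6 already connected.
1 4 (14): add — endpoints in different components.
MST edges: 2 3, 2 7, 0 1, 0 3, 5 6, 3 6, 1 4; total weight 3+3+5+7+8+10+14 = 50.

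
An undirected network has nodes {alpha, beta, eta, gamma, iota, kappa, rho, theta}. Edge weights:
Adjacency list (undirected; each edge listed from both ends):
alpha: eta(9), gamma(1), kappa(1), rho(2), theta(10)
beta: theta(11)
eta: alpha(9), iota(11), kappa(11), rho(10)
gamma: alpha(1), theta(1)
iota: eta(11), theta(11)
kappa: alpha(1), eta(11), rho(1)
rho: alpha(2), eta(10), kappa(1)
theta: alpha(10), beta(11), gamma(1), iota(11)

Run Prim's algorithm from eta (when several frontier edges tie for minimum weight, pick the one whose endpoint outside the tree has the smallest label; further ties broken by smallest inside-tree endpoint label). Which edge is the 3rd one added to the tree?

alpha-kappa

Prim, starting at eta.
Step 1: frontier [alpha eta 9, eta rho 10, eta iota 11, eta kappa 11] → take alpha eta (9); add alpha.
Step 2: frontier [alpha gamma 1, alpha kappa 1, alpha rho 2, alpha theta 10, eta rho 10, eta iota 11, eta kappa 11] → take alpha gamma (1); add gamma.
Step 3: frontier [alpha kappa 1, alpha rho 2, alpha theta 10, eta rho 10, eta iota 11, eta kappa 11, gamma theta 1] → take alpha kappa (1); add kappa.
Step 4: frontier [alpha rho 2, alpha theta 10, eta rho 10, eta iota 11, gamma theta 1, kappa rho 1] → take kappa rho (1); add rho.
Step 5: frontier [alpha theta 10, eta iota 11, gamma theta 1] → take gamma theta (1); add theta.
Step 6: frontier [eta iota 11, beta theta 11, iota theta 11] → take beta theta (11); add beta.
Step 7: frontier [eta iota 11, iota theta 11] → take eta iota (11); add iota.
The 3rd edge added is alpha kappa.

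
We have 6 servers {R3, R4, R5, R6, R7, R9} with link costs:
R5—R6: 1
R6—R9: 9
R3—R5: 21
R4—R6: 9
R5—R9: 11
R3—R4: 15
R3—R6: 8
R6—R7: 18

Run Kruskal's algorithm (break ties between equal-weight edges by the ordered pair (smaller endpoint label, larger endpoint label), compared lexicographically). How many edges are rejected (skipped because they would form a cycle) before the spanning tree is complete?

Kruskal's algorithm — process edges by increasing weight (ties by edge label):
R5—R6 (1): add — endpoints in different components.
R3—R6 (8): add — endpoints in different components.
R4—R6 (9): add — endpoints in different components.
R6—R9 (9): add — endpoints in different components.
R5—R9 (11): skip — R9 and R5 already connected.
R3—R4 (15): skip — R4 and R3 already connected.
R6—R7 (18): add — endpoints in different components.
Edges rejected before the tree was complete: 2.

2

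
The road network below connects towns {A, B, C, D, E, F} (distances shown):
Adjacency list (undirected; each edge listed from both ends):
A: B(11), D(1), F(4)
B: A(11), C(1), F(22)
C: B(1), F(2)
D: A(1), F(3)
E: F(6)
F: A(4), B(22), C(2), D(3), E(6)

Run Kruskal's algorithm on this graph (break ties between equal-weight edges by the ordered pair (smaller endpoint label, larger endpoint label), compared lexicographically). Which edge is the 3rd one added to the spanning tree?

C-F

Kruskal: consider edges lightest-first.
A–D (1): add — endpoints in different components.
B–C (1): add — endpoints in different components.
C–F (2): add — endpoints in different components.
D–F (3): add — endpoints in different components.
A–F (4): skip — A and F already connected.
E–F (6): add — endpoints in different components.
The 3rd edge added is C–F.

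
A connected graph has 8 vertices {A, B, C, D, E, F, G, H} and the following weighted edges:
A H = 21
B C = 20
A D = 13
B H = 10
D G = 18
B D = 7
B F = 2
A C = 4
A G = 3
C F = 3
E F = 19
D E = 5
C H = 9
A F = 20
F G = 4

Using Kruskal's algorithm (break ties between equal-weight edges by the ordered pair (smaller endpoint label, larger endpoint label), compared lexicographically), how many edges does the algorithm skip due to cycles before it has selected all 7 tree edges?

Sort edges by weight, then run Kruskal:
B F (2): add — endpoints in different components.
A G (3): add — endpoints in different components.
C F (3): add — endpoints in different components.
A C (4): add — endpoints in different components.
F G (4): skip — F and G already connected.
D E (5): add — endpoints in different components.
B D (7): add — endpoints in different components.
C H (9): add — endpoints in different components.
Edges rejected before the tree was complete: 1.

1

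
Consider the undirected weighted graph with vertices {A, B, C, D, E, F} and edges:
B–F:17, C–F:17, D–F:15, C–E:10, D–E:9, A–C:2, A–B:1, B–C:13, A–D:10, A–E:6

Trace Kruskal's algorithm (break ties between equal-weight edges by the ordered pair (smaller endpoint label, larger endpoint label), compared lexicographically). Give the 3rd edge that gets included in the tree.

A-E

Sort edges by weight, then run Kruskal:
A–B (1): add. Components now {A,B} {C} {D} {E} {F}
A–C (2): add. Components now {A,B,C} {D} {E} {F}
A–E (6): add. Components now {A,B,C,E} {D} {F}
D–E (9): add. Components now {A,B,C,D,E} {F}
A–D (10): skip — A and D already connected.
C–E (10): skip — C and E already connected.
B–C (13): skip — B and C already connected.
D–F (15): add. Components now {A,B,C,D,E,F}
The 3rd edge added is A–E.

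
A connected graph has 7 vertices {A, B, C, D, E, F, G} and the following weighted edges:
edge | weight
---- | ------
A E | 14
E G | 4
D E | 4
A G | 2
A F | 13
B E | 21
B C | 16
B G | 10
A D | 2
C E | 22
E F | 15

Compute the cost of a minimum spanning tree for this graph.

47

Kruskal: consider edges lightest-first.
A D (2): add — endpoints in different components.
A G (2): add — endpoints in different components.
D E (4): add — endpoints in different components.
E G (4): skip — E and G already connected.
B G (10): add — endpoints in different components.
A F (13): add — endpoints in different components.
A E (14): skip — A and E already connected.
E F (15): skip — E and F already connected.
B C (16): add — endpoints in different components.
MST edges: A D, A G, D E, B G, A F, B C; total weight 2+2+4+10+13+16 = 47.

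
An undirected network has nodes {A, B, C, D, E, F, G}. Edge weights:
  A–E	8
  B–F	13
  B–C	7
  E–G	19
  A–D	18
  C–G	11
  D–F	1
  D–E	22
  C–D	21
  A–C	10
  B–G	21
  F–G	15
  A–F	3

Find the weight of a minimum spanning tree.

Kruskal: consider edges lightest-first.
D–F (1): add. Components now {A} {B} {C} {D,F} {E} {G}
A–F (3): add. Components now {A,D,F} {B} {C} {E} {G}
B–C (7): add. Components now {A,D,F} {B,C} {E} {G}
A–E (8): add. Components now {A,D,E,F} {B,C} {G}
A–C (10): add. Components now {A,B,C,D,E,F} {G}
C–G (11): add. Components now {A,B,C,D,E,F,G}
MST edges: D–F, A–F, B–C, A–E, A–C, C–G; total weight 1+3+7+8+10+11 = 40.

40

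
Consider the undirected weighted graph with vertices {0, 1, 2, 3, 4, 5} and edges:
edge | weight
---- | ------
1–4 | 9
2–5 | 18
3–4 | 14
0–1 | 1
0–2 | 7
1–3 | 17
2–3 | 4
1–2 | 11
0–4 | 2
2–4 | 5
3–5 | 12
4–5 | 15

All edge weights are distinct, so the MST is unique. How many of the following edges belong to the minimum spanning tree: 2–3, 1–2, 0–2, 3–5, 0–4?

3

Sort edges by weight, then run Kruskal:
0–1 (1): add. Components now {0,1} {2} {3} {4} {5}
0–4 (2): add. Components now {0,1,4} {2} {3} {5}
2–3 (4): add. Components now {0,1,4} {2,3} {5}
2–4 (5): add. Components now {0,1,2,3,4} {5}
0–2 (7): skip — 0 and 2 already connected.
1–4 (9): skip — 1 and 4 already connected.
1–2 (11): skip — 1 and 2 already connected.
3–5 (12): add. Components now {0,1,2,3,4,5}
MST edge set: {0–1, 0–4, 2–3, 2–4, 3–5}.
Of the listed edges, {2–3, 3–5, 0–4} are in the MST → 3.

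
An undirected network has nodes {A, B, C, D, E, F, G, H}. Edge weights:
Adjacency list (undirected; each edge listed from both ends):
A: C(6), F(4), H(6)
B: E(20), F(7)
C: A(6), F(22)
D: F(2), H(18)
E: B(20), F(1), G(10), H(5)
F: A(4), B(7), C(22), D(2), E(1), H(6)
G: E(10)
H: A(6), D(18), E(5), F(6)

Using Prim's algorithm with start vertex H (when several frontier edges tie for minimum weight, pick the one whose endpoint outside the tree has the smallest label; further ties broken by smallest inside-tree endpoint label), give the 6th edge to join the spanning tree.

B-F

Prim's algorithm from H:
Step 1: cheapest edge leaving the tree is E H (5); add E.
Step 2: cheapest edge leaving the tree is E F (1); add F.
Step 3: cheapest edge leaving the tree is D F (2); add D.
Step 4: cheapest edge leaving the tree is A F (4); add A.
Step 5: cheapest edge leaving the tree is A C (6); add C.
Step 6: cheapest edge leaving the tree is B F (7); add B.
Step 7: cheapest edge leaving the tree is E G (10); add G.
The 6th edge added is B F.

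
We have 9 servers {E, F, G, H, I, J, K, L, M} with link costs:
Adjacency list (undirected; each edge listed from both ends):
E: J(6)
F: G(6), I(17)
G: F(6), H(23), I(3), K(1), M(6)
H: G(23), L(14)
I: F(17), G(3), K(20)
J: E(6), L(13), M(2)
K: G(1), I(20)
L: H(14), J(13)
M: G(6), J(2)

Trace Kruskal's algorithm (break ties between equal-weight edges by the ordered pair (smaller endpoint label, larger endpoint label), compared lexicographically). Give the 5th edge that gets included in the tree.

F-G

Kruskal: consider edges lightest-first.
G—K (1): add — endpoints in different components.
J—M (2): add — endpoints in different components.
G—I (3): add — endpoints in different components.
E—J (6): add — endpoints in different components.
F—G (6): add — endpoints in different components.
G—M (6): add — endpoints in different components.
J—L (13): add — endpoints in different components.
H—L (14): add — endpoints in different components.
The 5th edge added is F—G.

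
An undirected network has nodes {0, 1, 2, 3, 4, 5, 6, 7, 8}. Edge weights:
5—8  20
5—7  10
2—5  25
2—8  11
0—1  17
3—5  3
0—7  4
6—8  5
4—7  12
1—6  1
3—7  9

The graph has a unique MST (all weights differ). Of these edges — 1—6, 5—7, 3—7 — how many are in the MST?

2

Sort edges by weight, then run Kruskal:
1—6 (1): add — endpoints in different components.
3—5 (3): add — endpoints in different components.
0—7 (4): add — endpoints in different components.
6—8 (5): add — endpoints in different components.
3—7 (9): add — endpoints in different components.
5—7 (10): skip — 5 and 7 already connected.
2—8 (11): add — endpoints in different components.
4—7 (12): add — endpoints in different components.
0—1 (17): add — endpoints in different components.
MST edge set: {1—6, 3—5, 0—7, 6—8, 3—7, 2—8, 4—7, 0—1}.
Of the listed edges, {1—6, 3—7} are in the MST → 2.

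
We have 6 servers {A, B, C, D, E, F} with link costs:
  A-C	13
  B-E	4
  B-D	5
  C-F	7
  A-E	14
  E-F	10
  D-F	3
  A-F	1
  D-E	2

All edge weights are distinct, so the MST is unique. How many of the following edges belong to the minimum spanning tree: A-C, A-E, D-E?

1

Kruskal: consider edges lightest-first.
A-F (1): add. Components now {A,F} {B} {C} {D} {E}
D-E (2): add. Components now {A,F} {B} {C} {D,E}
D-F (3): add. Components now {A,D,E,F} {B} {C}
B-E (4): add. Components now {A,B,D,E,F} {C}
B-D (5): skip — B and D already connected.
C-F (7): add. Components now {A,B,C,D,E,F}
MST edge set: {A-F, D-E, D-F, B-E, C-F}.
Of the listed edges, {D-E} are in the MST → 1.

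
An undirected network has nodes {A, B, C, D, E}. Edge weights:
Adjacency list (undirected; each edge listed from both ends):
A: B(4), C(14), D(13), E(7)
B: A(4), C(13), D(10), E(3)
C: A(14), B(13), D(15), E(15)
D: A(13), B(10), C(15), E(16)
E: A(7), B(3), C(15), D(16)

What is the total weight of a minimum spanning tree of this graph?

30

Grow the tree from E using Prim:
Step 1: cheapest edge leaving the tree is B-E (3); add B.
Step 2: cheapest edge leaving the tree is A-B (4); add A.
Step 3: cheapest edge leaving the tree is B-D (10); add D.
Step 4: cheapest edge leaving the tree is B-C (13); add C.
MST edges: B-E, A-B, B-D, B-C; total weight 3+4+10+13 = 30.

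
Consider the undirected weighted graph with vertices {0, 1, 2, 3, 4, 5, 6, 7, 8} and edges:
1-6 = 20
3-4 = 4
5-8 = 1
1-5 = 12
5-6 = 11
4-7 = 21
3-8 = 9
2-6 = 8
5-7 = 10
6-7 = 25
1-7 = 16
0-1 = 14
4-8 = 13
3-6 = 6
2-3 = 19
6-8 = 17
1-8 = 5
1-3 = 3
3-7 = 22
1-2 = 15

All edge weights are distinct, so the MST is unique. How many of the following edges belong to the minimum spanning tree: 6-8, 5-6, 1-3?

Kruskal's algorithm — process edges by increasing weight (ties by edge label):
5-8 (1): add — endpoints in different components.
1-3 (3): add — endpoints in different components.
3-4 (4): add — endpoints in different components.
1-8 (5): add — endpoints in different components.
3-6 (6): add — endpoints in different components.
2-6 (8): add — endpoints in different components.
3-8 (9): skip — 3 and 8 already connected.
5-7 (10): add — endpoints in different components.
5-6 (11): skip — 5 and 6 already connected.
1-5 (12): skip — 1 and 5 already connected.
4-8 (13): skip — 4 and 8 already connected.
0-1 (14): add — endpoints in different components.
MST edge set: {5-8, 1-3, 3-4, 1-8, 3-6, 2-6, 5-7, 0-1}.
Of the listed edges, {1-3} are in the MST → 1.

1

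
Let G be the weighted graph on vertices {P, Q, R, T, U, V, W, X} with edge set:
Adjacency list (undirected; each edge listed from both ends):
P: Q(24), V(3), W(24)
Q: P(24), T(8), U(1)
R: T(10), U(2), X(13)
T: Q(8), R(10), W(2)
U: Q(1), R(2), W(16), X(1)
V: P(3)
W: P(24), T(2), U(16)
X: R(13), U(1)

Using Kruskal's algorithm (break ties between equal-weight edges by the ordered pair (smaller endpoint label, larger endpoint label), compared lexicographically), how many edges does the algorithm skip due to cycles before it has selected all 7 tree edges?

3

Kruskal: consider edges lightest-first.
Q-U (1): add — endpoints in different components.
U-X (1): add — endpoints in different components.
R-U (2): add — endpoints in different components.
T-W (2): add — endpoints in different components.
P-V (3): add — endpoints in different components.
Q-T (8): add — endpoints in different components.
R-T (10): skip — R and T already connected.
R-X (13): skip — X and R already connected.
U-W (16): skip — W and U already connected.
P-Q (24): add — endpoints in different components.
Edges rejected before the tree was complete: 3.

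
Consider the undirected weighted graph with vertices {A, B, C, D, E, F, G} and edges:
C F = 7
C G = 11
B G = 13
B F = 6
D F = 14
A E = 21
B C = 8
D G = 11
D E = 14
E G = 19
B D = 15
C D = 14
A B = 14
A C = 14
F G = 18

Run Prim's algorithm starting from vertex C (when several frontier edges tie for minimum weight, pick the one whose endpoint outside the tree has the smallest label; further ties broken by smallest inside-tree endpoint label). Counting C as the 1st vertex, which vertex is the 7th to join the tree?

Prim, starting at C.
Step 1: cheapest edge leaving the tree is C F (7); add F.
Step 2: cheapest edge leaving the tree is B F (6); add B.
Step 3: cheapest edge leaving the tree is C G (11); add G.
Step 4: cheapest edge leaving the tree is D G (11); add D.
Step 5: cheapest edge leaving the tree is A B (14); add A.
Step 6: cheapest edge leaving the tree is D E (14); add E.
Vertex order: C, F, B, G, D, A, E. The 7th vertex is E.

E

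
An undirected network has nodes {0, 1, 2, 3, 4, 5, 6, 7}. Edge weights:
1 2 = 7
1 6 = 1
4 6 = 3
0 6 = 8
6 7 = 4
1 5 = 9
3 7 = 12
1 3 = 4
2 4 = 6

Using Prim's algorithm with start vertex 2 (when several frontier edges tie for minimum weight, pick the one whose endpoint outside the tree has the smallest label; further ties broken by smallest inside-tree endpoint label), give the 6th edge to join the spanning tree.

Grow the tree from 2 using Prim:
Step 1: frontier [2 4 6, 1 2 7] → take 2 4 (6); add 4.
Step 2: frontier [1 2 7, 4 6 3] → take 4 6 (3); add 6.
Step 3: frontier [1 2 7, 1 6 1, 6 7 4, 0 6 8] → take 1 6 (1); add 1.
Step 4: frontier [1 3 4, 1 5 9, 6 7 4, 0 6 8] → take 1 3 (4); add 3.
Step 5: frontier [1 5 9, 3 7 12, 6 7 4, 0 6 8] → take 6 7 (4); add 7.
Step 6: frontier [1 5 9, 0 6 8] → take 0 6 (8); add 0.
Step 7: frontier [1 5 9] → take 1 5 (9); add 5.
The 6th edge added is 0 6.

0-6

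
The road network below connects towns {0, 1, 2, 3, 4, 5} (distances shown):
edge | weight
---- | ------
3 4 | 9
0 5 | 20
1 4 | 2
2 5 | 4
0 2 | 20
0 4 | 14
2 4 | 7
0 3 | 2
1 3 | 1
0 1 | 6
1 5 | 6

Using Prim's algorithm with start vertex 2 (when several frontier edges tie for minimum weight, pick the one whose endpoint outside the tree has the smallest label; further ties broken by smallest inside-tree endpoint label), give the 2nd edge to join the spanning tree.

Prim's algorithm from 2:
Step 1: cheapest edge leaving the tree is 2 5 (4); add 5.
Step 2: cheapest edge leaving the tree is 1 5 (6); add 1.
Step 3: cheapest edge leaving the tree is 1 3 (1); add 3.
Step 4: cheapest edge leaving the tree is 0 3 (2); add 0.
Step 5: cheapest edge leaving the tree is 1 4 (2); add 4.
The 2nd edge added is 1 5.

1-5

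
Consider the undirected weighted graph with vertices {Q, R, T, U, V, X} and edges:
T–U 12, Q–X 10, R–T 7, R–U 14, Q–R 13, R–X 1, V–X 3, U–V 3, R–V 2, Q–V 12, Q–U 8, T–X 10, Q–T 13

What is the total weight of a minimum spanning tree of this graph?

21

Kruskal: consider edges lightest-first.
R–X (1): add. Components now {T} {R,X} {U} {V} {Q}
R–V (2): add. Components now {T} {R,V,X} {U} {Q}
U–V (3): add. Components now {T} {R,U,V,X} {Q}
V–X (3): skip — X and V already connected.
R–T (7): add. Components now {R,T,U,V,X} {Q}
Q–U (8): add. Components now {Q,R,T,U,V,X}
MST edges: R–X, R–V, U–V, R–T, Q–U; total weight 1+2+3+7+8 = 21.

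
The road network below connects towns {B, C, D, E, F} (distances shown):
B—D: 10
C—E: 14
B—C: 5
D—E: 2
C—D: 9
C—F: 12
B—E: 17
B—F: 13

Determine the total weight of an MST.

Prim, starting at D.
Step 1: frontier [D—E 2, C—D 9, B—D 10] → take D—E (2); add E.
Step 2: frontier [C—D 9, B—D 10, C—E 14, B—E 17] → take C—D (9); add C.
Step 3: frontier [B—C 5, C—F 12, B—D 10, B—E 17] → take B—C (5); add B.
Step 4: frontier [B—F 13, C—F 12] → take C—F (12); add F.
MST edges: D—E, C—D, B—C, C—F; total weight 2+9+5+12 = 28.

28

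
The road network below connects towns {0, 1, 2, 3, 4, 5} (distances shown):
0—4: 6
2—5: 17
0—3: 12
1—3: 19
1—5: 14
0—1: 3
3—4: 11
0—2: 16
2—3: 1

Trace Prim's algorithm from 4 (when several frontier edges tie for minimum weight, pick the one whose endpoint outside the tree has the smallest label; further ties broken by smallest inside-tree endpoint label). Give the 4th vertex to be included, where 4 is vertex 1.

3

Grow the tree from 4 using Prim:
Step 1: frontier [0—4 6, 3—4 11] → take 0—4 (6); add 0.
Step 2: frontier [0—1 3, 0—3 12, 0—2 16, 3—4 11] → take 0—1 (3); add 1.
Step 3: frontier [0—3 12, 0—2 16, 1—5 14, 1—3 19, 3—4 11] → take 3—4 (11); add 3.
Step 4: frontier [0—2 16, 1—5 14, 2—3 1] → take 2—3 (1); add 2.
Step 5: frontier [1—5 14, 2—5 17] → take 1—5 (14); add 5.
Vertex order: 4, 0, 1, 3, 2, 5. The 4th vertex is 3.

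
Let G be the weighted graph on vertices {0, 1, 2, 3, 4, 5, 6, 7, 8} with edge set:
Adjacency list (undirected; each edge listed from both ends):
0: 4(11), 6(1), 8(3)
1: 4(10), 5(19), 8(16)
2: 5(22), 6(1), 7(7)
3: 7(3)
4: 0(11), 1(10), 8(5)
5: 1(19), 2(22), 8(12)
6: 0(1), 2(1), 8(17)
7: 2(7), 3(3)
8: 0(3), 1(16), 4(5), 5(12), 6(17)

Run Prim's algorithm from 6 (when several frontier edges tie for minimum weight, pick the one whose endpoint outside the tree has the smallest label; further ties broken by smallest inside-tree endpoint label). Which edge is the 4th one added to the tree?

4-8

Prim's algorithm from 6:
Step 1: cheapest edge leaving the tree is 0—6 (1); add 0.
Step 2: cheapest edge leaving the tree is 2—6 (1); add 2.
Step 3: cheapest edge leaving the tree is 0—8 (3); add 8.
Step 4: cheapest edge leaving the tree is 4—8 (5); add 4.
Step 5: cheapest edge leaving the tree is 2—7 (7); add 7.
Step 6: cheapest edge leaving the tree is 3—7 (3); add 3.
Step 7: cheapest edge leaving the tree is 1—4 (10); add 1.
Step 8: cheapest edge leaving the tree is 5—8 (12); add 5.
The 4th edge added is 4—8.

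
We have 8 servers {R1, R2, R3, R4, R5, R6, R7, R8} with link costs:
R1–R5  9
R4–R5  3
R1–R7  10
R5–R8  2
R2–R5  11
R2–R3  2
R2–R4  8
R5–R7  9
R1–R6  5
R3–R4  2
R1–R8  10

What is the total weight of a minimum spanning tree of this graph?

32

Prim's algorithm from R5:
Step 1: cheapest edge leaving the tree is R5–R8 (2); add R8.
Step 2: cheapest edge leaving the tree is R4–R5 (3); add R4.
Step 3: cheapest edge leaving the tree is R3–R4 (2); add R3.
Step 4: cheapest edge leaving the tree is R2–R3 (2); add R2.
Step 5: cheapest edge leaving the tree is R1–R5 (9); add R1.
Step 6: cheapest edge leaving the tree is R1–R6 (5); add R6.
Step 7: cheapest edge leaving the tree is R5–R7 (9); add R7.
MST edges: R5–R8, R4–R5, R3–R4, R2–R3, R1–R5, R1–R6, R5–R7; total weight 2+3+2+2+9+5+9 = 32.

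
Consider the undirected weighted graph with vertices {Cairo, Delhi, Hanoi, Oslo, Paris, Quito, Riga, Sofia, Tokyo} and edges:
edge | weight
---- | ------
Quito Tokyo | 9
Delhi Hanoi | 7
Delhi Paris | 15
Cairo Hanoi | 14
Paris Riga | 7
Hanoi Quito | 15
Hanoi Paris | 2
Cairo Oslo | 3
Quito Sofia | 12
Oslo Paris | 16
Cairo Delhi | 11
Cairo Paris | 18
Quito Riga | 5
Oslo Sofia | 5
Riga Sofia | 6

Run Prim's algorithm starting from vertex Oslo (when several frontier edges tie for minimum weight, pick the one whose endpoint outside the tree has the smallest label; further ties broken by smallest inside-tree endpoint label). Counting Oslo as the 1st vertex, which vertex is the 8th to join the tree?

Delhi

Prim's algorithm from Oslo:
Step 1: cheapest edge leaving the tree is Cairo Oslo (3); add Cairo.
Step 2: cheapest edge leaving the tree is Oslo Sofia (5); add Sofia.
Step 3: cheapest edge leaving the tree is Riga Sofia (6); add Riga.
Step 4: cheapest edge leaving the tree is Quito Riga (5); add Quito.
Step 5: cheapest edge leaving the tree is Paris Riga (7); add Paris.
Step 6: cheapest edge leaving the tree is Hanoi Paris (2); add Hanoi.
Step 7: cheapest edge leaving the tree is Delhi Hanoi (7); add Delhi.
Step 8: cheapest edge leaving the tree is Quito Tokyo (9); add Tokyo.
Vertex order: Oslo, Cairo, Sofia, Riga, Quito, Paris, Hanoi, Delhi, Tokyo. The 8th vertex is Delhi.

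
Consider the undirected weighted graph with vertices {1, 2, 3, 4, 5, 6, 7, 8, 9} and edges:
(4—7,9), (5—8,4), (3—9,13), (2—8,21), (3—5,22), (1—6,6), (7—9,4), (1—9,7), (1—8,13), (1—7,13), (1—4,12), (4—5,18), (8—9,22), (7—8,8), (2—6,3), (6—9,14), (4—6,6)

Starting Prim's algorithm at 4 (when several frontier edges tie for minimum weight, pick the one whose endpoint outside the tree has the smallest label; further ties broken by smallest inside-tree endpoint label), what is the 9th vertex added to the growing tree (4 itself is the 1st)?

Prim, starting at 4.
Step 1: cheapest edge leaving the tree is 4—6 (6); add 6.
Step 2: cheapest edge leaving the tree is 2—6 (3); add 2.
Step 3: cheapest edge leaving the tree is 1—6 (6); add 1.
Step 4: cheapest edge leaving the tree is 1—9 (7); add 9.
Step 5: cheapest edge leaving the tree is 7—9 (4); add 7.
Step 6: cheapest edge leaving the tree is 7—8 (8); add 8.
Step 7: cheapest edge leaving the tree is 5—8 (4); add 5.
Step 8: cheapest edge leaving the tree is 3—9 (13); add 3.
Vertex order: 4, 6, 2, 1, 9, 7, 8, 5, 3. The 9th vertex is 3.

3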